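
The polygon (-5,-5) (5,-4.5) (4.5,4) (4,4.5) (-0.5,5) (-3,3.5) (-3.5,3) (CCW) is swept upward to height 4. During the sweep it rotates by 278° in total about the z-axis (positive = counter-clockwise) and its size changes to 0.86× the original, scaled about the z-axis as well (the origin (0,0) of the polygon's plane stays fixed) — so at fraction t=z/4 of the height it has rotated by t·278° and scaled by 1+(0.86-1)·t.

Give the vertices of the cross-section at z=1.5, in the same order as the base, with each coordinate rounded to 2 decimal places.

t = z/height = 1.5/4 = 0.375
s = 1 + (scale-1)·z/height = 1 + (0.86-1)·1.5/4 = 0.947500
θ = twist·z/height = 278°·1.5/4 = 104.2500° = 1.819506 rad
cos θ = -0.246153, sin θ = 0.969231 (intermediates below are computed at full precision and shown rounded to 5 d.p.)
v1: (-5,-5) → rotate → (6.07692,-3.61539) → ×s → (5.75788,-3.42558) → (5.76,-3.43)
v2: (5,-4.5) → rotate → (3.13077,5.95384) → ×s → (2.96641,5.64127) → (2.97,5.64)
v3: (4.5,4) → rotate → (-4.98461,3.37693) → ×s → (-4.72292,3.19964) → (-4.72,3.20)
v4: (4,4.5) → rotate → (-5.34615,2.76923) → ×s → (-5.06548,2.62385) → (-5.07,2.62)
v5: (-0.5,5) → rotate → (-4.72308,-1.71538) → ×s → (-4.47512,-1.62532) → (-4.48,-1.63)
v6: (-3,3.5) → rotate → (-2.65385,-3.76923) → ×s → (-2.51452,-3.57134) → (-2.51,-3.57)
v7: (-3.5,3) → rotate → (-2.04616,-4.13077) → ×s → (-1.93873,-3.91390) → (-1.94,-3.91)

Cross-section at z=1.5: (5.76,-3.43) (2.97,5.64) (-4.72,3.20) (-5.07,2.62) (-4.48,-1.63) (-2.51,-3.57) (-1.94,-3.91)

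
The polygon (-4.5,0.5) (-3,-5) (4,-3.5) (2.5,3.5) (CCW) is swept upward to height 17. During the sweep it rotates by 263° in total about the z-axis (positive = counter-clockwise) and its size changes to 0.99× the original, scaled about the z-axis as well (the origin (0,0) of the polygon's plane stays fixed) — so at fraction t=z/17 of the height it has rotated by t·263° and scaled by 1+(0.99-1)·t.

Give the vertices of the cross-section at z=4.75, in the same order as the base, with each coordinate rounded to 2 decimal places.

Cross-section at z=4.75: (-1.75,-4.16) (3.93,-4.29) (4.48,2.83) (-2.64,3.38)

t = z/height = 4.75/17 = 0.279412
s = 1 + (scale-1)·z/height = 1 + (0.99-1)·4.75/17 = 0.997206
θ = twist·z/height = 263°·4.75/17 = 73.4853° = 1.282560 rad
cos θ = 0.284261, sin θ = 0.958747 (intermediates below are computed at full precision and shown rounded to 5 d.p.)
v1: (-4.5,0.5) → rotate → (-1.75855,-4.17223) → ×s → (-1.75364,-4.16057) → (-1.75,-4.16)
v2: (-3,-5) → rotate → (3.94095,-4.29755) → ×s → (3.92994,-4.28554) → (3.93,-4.29)
v3: (4,-3.5) → rotate → (4.49266,2.84007) → ×s → (4.48011,2.83214) → (4.48,2.83)
v4: (2.5,3.5) → rotate → (-2.64496,3.39178) → ×s → (-2.63757,3.38230) → (-2.64,3.38)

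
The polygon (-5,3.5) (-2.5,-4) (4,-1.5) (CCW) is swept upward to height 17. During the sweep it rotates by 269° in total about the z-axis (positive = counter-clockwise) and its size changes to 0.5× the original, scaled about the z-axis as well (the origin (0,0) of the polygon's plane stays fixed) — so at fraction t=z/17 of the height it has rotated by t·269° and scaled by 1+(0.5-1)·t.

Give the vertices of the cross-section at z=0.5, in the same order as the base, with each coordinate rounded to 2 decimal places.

t = z/height = 0.5/17 = 0.0294118
s = 1 + (scale-1)·z/height = 1 + (0.5-1)·0.5/17 = 0.985294
θ = twist·z/height = 269°·0.5/17 = 7.9118° = 0.138086 rad
cos θ = 0.990481, sin θ = 0.137648 (intermediates below are computed at full precision and shown rounded to 5 d.p.)
v1: (-5,3.5) → rotate → (-5.43417,2.77844) → ×s → (-5.35426,2.73759) → (-5.35,2.74)
v2: (-2.5,-4) → rotate → (-1.92561,-4.30604) → ×s → (-1.89729,-4.24272) → (-1.90,-4.24)
v3: (4,-1.5) → rotate → (4.16840,-0.93513) → ×s → (4.10710,-0.92138) → (4.11,-0.92)

Cross-section at z=0.5: (-5.35,2.74) (-1.90,-4.24) (4.11,-0.92)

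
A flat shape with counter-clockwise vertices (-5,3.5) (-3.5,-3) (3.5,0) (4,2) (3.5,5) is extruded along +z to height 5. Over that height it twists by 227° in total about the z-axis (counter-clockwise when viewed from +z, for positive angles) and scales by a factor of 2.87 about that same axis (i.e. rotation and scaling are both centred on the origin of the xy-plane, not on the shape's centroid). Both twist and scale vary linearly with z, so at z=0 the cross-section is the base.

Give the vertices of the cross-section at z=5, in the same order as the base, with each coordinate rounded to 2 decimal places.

t = z/height = 5/5 = 1
s = 1 + (scale-1)·z/height = 1 + (2.87-1)·5/5 = 2.870000
θ = twist·z/height = 227°·5/5 = 227.0000° = 3.961897 rad
cos θ = -0.681998, sin θ = -0.731354 (intermediates below are computed at full precision and shown rounded to 5 d.p.)
v1: (-5,3.5) → rotate → (5.96973,1.26977) → ×s → (17.13312,3.64425) → (17.13,3.64)
v2: (-3.5,-3) → rotate → (0.19293,4.60573) → ×s → (0.55372,13.21845) → (0.55,13.22)
v3: (3.5,0) → rotate → (-2.38699,-2.55974) → ×s → (-6.85067,-7.34645) → (-6.85,-7.35)
v4: (4,2) → rotate → (-1.26529,-4.28941) → ×s → (-3.63137,-12.31061) → (-3.63,-12.31)
v5: (3.5,5) → rotate → (1.26977,-5.96973) → ×s → (3.64425,-17.13312) → (3.64,-17.13)

Cross-section at z=5: (17.13,3.64) (0.55,13.22) (-6.85,-7.35) (-3.63,-12.31) (3.64,-17.13)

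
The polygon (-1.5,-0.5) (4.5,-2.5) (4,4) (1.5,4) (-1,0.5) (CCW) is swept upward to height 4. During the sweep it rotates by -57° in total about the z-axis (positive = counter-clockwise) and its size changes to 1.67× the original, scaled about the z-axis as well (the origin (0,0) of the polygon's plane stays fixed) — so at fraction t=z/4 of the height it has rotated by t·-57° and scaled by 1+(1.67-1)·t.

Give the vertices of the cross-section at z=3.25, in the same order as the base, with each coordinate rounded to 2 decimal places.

Cross-section at z=3.25: (-2.16,1.14) (2.01,-7.69) (8.73,-0.20) (6.07,2.59) (-0.51,1.65)

t = z/height = 3.25/4 = 0.8125
s = 1 + (scale-1)·z/height = 1 + (1.67-1)·3.25/4 = 1.544375
θ = twist·z/height = -57°·3.25/4 = -46.3125° = -0.808306 rad
cos θ = 0.690725, sin θ = -0.723118 (intermediates below are computed at full precision and shown rounded to 5 d.p.)
v1: (-1.5,-0.5) → rotate → (-1.39765,0.73931) → ×s → (-2.15849,1.14178) → (-2.16,1.14)
v2: (4.5,-2.5) → rotate → (1.30047,-4.98084) → ×s → (2.00841,-7.69229) → (2.01,-7.69)
v3: (4,4) → rotate → (5.65537,-0.12957) → ×s → (8.73401,-0.20011) → (8.73,-0.20)
v4: (1.5,4) → rotate → (3.92856,1.67822) → ×s → (6.06717,2.59180) → (6.07,2.59)
v5: (-1,0.5) → rotate → (-0.32917,1.06848) → ×s → (-0.50836,1.65013) → (-0.51,1.65)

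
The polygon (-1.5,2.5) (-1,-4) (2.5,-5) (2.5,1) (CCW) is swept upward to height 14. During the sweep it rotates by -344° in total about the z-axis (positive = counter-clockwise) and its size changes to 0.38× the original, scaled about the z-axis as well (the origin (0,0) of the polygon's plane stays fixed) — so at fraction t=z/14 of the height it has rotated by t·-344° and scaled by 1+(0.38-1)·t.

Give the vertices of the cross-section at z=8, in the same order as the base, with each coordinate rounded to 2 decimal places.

t = z/height = 8/14 = 0.571429
s = 1 + (scale-1)·z/height = 1 + (0.38-1)·8/14 = 0.645714
θ = twist·z/height = -344°·8/14 = -196.5714° = -3.430819 rad
cos θ = -0.958465, sin θ = 0.285210 (intermediates below are computed at full precision and shown rounded to 5 d.p.)
v1: (-1.5,2.5) → rotate → (0.72467,-2.82398) → ×s → (0.46793,-1.82348) → (0.47,-1.82)
v2: (-1,-4) → rotate → (2.09931,3.54865) → ×s → (1.35555,2.29141) → (1.36,2.29)
v3: (2.5,-5) → rotate → (-0.97011,5.50535) → ×s → (-0.62641,3.55488) → (-0.63,3.55)
v4: (2.5,1) → rotate → (-2.68137,-0.24544) → ×s → (-1.73140,-0.15848) → (-1.73,-0.16)

Cross-section at z=8: (0.47,-1.82) (1.36,2.29) (-0.63,3.55) (-1.73,-0.16)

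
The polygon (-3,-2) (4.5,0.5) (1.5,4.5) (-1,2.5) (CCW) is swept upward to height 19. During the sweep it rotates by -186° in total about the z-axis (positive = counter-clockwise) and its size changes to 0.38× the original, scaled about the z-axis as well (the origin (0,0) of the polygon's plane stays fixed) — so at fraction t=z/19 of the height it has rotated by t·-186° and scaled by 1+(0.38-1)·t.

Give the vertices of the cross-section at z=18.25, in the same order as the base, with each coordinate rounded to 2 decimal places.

Cross-section at z=18.25: (1.19,0.84) (-1.81,-0.24) (-0.56,-1.83) (0.43,-1.00)

t = z/height = 18.25/19 = 0.960526
s = 1 + (scale-1)·z/height = 1 + (0.38-1)·18.25/19 = 0.404474
θ = twist·z/height = -186°·18.25/19 = -178.6579° = -3.118168 rad
cos θ = -0.999726, sin θ = -0.023422 (intermediates below are computed at full precision and shown rounded to 5 d.p.)
v1: (-3,-2) → rotate → (2.95233,2.06972) → ×s → (1.19414,0.83715) → (1.19,0.84)
v2: (4.5,0.5) → rotate → (-4.48705,-0.60526) → ×s → (-1.81490,-0.24481) → (-1.81,-0.24)
v3: (1.5,4.5) → rotate → (-1.39419,-4.53390) → ×s → (-0.56391,-1.83384) → (-0.56,-1.83)
v4: (-1,2.5) → rotate → (1.05828,-2.47589) → ×s → (0.42805,-1.00143) → (0.43,-1.00)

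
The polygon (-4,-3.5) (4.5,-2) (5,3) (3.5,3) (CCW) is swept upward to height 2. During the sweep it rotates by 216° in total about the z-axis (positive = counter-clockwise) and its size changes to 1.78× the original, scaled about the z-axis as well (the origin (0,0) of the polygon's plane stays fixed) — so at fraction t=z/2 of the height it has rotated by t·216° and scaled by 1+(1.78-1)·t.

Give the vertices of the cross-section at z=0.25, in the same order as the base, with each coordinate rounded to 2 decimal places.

t = z/height = 0.25/2 = 0.125
s = 1 + (scale-1)·z/height = 1 + (1.78-1)·0.25/2 = 1.097500
θ = twist·z/height = 216°·0.25/2 = 27.0000° = 0.471239 rad
cos θ = 0.891007, sin θ = 0.453990 (intermediates below are computed at full precision and shown rounded to 5 d.p.)
v1: (-4,-3.5) → rotate → (-1.97506,-4.93448) → ×s → (-2.16763,-5.41560) → (-2.17,-5.42)
v2: (4.5,-2) → rotate → (4.91751,0.26094) → ×s → (5.39697,0.28639) → (5.40,0.29)
v3: (5,3) → rotate → (3.09306,4.94297) → ×s → (3.39463,5.42491) → (3.39,5.42)
v4: (3.5,3) → rotate → (1.75655,4.26199) → ×s → (1.92782,4.67753) → (1.93,4.68)

Cross-section at z=0.25: (-2.17,-5.42) (5.40,0.29) (3.39,5.42) (1.93,4.68)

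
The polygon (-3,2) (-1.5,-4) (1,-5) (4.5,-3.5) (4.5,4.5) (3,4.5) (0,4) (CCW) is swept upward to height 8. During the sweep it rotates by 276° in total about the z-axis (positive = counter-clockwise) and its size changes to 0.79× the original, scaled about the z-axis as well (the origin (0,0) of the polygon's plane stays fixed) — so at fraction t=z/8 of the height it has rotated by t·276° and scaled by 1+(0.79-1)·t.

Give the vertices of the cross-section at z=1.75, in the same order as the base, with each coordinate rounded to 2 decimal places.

Cross-section at z=1.75: (-3.07,-1.54) (2.61,-3.13) (4.62,-1.53) (5.02,2.08) (-1.61,5.85) (-2.32,4.61) (-3.32,1.89)

t = z/height = 1.75/8 = 0.21875
s = 1 + (scale-1)·z/height = 1 + (0.79-1)·1.75/8 = 0.954063
θ = twist·z/height = 276°·1.75/8 = 60.3750° = 1.053743 rad
cos θ = 0.494321, sin θ = 0.869279 (intermediates below are computed at full precision and shown rounded to 5 d.p.)
v1: (-3,2) → rotate → (-3.22152,-1.61920) → ×s → (-3.07353,-1.54481) → (-3.07,-1.54)
v2: (-1.5,-4) → rotate → (2.73564,-3.28120) → ×s → (2.60997,-3.13047) → (2.61,-3.13)
v3: (1,-5) → rotate → (4.84072,-1.60233) → ×s → (4.61835,-1.52872) → (4.62,-1.53)
v4: (4.5,-3.5) → rotate → (5.26692,2.18163) → ×s → (5.02497,2.08141) → (5.02,2.08)
v5: (4.5,4.5) → rotate → (-1.68731,6.13620) → ×s → (-1.60980,5.85432) → (-1.61,5.85)
v6: (3,4.5) → rotate → (-2.42879,4.83228) → ×s → (-2.31722,4.61030) → (-2.32,4.61)
v7: (0,4) → rotate → (-3.47712,1.97728) → ×s → (-3.31739,1.88645) → (-3.32,1.89)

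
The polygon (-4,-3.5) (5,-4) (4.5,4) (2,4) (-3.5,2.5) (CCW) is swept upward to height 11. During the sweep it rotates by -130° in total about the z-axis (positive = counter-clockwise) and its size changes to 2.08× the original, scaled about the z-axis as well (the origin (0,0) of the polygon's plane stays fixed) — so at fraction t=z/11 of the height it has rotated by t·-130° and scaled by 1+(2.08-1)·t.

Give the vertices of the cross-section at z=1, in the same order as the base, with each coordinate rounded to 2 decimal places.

t = z/height = 1/11 = 0.0909091
s = 1 + (scale-1)·z/height = 1 + (2.08-1)·1/11 = 1.098182
θ = twist·z/height = -130°·1/11 = -11.8182° = -0.206266 rad
cos θ = 0.978802, sin θ = -0.204807 (intermediates below are computed at full precision and shown rounded to 5 d.p.)
v1: (-4,-3.5) → rotate → (-4.63203,-2.60658) → ×s → (-5.08681,-2.86250) → (-5.09,-2.86)
v2: (5,-4) → rotate → (4.07479,-4.93924) → ×s → (4.47486,-5.42419) → (4.47,-5.42)
v3: (4.5,4) → rotate → (5.22384,2.99358) → ×s → (5.73672,3.28749) → (5.74,3.29)
v4: (2,4) → rotate → (2.77683,3.50560) → ×s → (3.04947,3.84978) → (3.05,3.85)
v5: (-3.5,2.5) → rotate → (-2.91379,3.16383) → ×s → (-3.19987,3.47446) → (-3.20,3.47)

Cross-section at z=1: (-5.09,-2.86) (4.47,-5.42) (5.74,3.29) (3.05,3.85) (-3.20,3.47)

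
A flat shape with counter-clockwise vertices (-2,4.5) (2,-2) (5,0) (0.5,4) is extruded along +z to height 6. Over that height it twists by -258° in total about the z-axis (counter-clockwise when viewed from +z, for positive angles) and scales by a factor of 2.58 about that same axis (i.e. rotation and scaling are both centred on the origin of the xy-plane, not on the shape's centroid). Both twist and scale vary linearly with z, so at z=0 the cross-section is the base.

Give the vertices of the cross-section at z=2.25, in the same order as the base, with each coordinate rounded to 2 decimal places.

t = z/height = 2.25/6 = 0.375
s = 1 + (scale-1)·z/height = 1 + (2.58-1)·2.25/6 = 1.592500
θ = twist·z/height = -258°·2.25/6 = -96.7500° = -1.688606 rad
cos θ = -0.117537, sin θ = -0.993068 (intermediates below are computed at full precision and shown rounded to 5 d.p.)
v1: (-2,4.5) → rotate → (4.70388,1.45722) → ×s → (7.49093,2.32062) → (7.49,2.32)
v2: (2,-2) → rotate → (-2.22121,-1.75106) → ×s → (-3.53728,-2.78857) → (-3.54,-2.79)
v3: (5,0) → rotate → (-0.58769,-4.96534) → ×s → (-0.93589,-7.90731) → (-0.94,-7.91)
v4: (0.5,4) → rotate → (3.91351,-0.96668) → ×s → (6.23226,-1.53944) → (6.23,-1.54)

Cross-section at z=2.25: (7.49,2.32) (-3.54,-2.79) (-0.94,-7.91) (6.23,-1.54)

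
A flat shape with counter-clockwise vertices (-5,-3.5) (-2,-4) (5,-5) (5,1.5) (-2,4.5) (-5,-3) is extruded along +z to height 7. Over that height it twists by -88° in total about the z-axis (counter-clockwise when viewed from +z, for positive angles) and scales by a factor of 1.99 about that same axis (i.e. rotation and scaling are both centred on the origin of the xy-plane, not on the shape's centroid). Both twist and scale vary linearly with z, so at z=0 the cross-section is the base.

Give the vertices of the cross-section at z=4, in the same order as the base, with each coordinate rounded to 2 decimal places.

Cross-section at z=4: (-9.22,2.52) (-6.82,-1.59) (-1.02,-11.02) (6.81,-4.52) (3.42,6.91) (-8.62,3.02)

t = z/height = 4/7 = 0.571429
s = 1 + (scale-1)·z/height = 1 + (1.99-1)·4/7 = 1.565714
θ = twist·z/height = -88°·4/7 = -50.2857° = -0.877651 rad
cos θ = 0.638960, sin θ = -0.769240 (intermediates below are computed at full precision and shown rounded to 5 d.p.)
v1: (-5,-3.5) → rotate → (-5.88714,1.60984) → ×s → (-9.21758,2.52055) → (-9.22,2.52)
v2: (-2,-4) → rotate → (-4.35488,-1.01736) → ×s → (-6.81850,-1.59289) → (-6.82,-1.59)
v3: (5,-5) → rotate → (-0.65140,-7.04100) → ×s → (-1.01991,-11.02419) → (-1.02,-11.02)
v4: (5,1.5) → rotate → (4.34866,-2.88776) → ×s → (6.80876,-4.52141) → (6.81,-4.52)
v5: (-2,4.5) → rotate → (2.18366,4.41380) → ×s → (3.41899,6.91075) → (3.42,6.91)
v6: (-5,-3) → rotate → (-5.50252,1.92932) → ×s → (-8.61537,3.02077) → (-8.62,3.02)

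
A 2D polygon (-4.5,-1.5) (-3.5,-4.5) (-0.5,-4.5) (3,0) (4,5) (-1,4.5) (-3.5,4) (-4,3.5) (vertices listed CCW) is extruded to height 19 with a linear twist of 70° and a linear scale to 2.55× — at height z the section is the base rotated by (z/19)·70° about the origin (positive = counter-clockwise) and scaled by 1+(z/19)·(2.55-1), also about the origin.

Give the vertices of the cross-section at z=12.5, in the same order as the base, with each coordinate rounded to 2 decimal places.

t = z/height = 12.5/19 = 0.657895
s = 1 + (scale-1)·z/height = 1 + (2.55-1)·12.5/19 = 2.019737
θ = twist·z/height = 70°·12.5/19 = 46.0526° = 0.803770 rad
cos θ = 0.693997, sin θ = 0.719978 (intermediates below are computed at full precision and shown rounded to 5 d.p.)
v1: (-4.5,-1.5) → rotate → (-2.04302,-4.28090) → ×s → (-4.12637,-8.64628) → (-4.13,-8.65)
v2: (-3.5,-4.5) → rotate → (0.81091,-5.64291) → ×s → (1.63782,-11.39719) → (1.64,-11.40)
v3: (-0.5,-4.5) → rotate → (2.89290,-3.48298) → ×s → (5.84290,-7.03470) → (5.84,-7.03)
v4: (3,0) → rotate → (2.08199,2.15993) → ×s → (4.20508,4.36250) → (4.21,4.36)
v5: (4,5) → rotate → (-0.82390,6.34990) → ×s → (-1.66406,12.82512) → (-1.66,12.83)
v6: (-1,4.5) → rotate → (-3.93390,2.40301) → ×s → (-7.94544,4.85345) → (-7.95,4.85)
v7: (-3.5,4) → rotate → (-5.30890,0.25607) → ×s → (-10.72258,0.51719) → (-10.72,0.52)
v8: (-4,3.5) → rotate → (-5.29591,-0.45092) → ×s → (-10.69635,-0.91074) → (-10.70,-0.91)

Cross-section at z=12.5: (-4.13,-8.65) (1.64,-11.40) (5.84,-7.03) (4.21,4.36) (-1.66,12.83) (-7.95,4.85) (-10.72,0.52) (-10.70,-0.91)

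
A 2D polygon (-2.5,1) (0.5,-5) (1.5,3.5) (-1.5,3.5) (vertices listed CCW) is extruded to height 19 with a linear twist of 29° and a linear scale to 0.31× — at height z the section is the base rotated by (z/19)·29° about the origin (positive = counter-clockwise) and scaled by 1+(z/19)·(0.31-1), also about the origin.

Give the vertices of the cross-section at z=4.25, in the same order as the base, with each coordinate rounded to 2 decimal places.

t = z/height = 4.25/19 = 0.223684
s = 1 + (scale-1)·z/height = 1 + (0.31-1)·4.25/19 = 0.845658
θ = twist·z/height = 29°·4.25/19 = 6.4868° = 0.113217 rad
cos θ = 0.993598, sin θ = 0.112975 (intermediates below are computed at full precision and shown rounded to 5 d.p.)
v1: (-2.5,1) → rotate → (-2.59697,0.71116) → ×s → (-2.19615,0.60140) → (-2.20,0.60)
v2: (0.5,-5) → rotate → (1.06167,-4.91150) → ×s → (0.89781,-4.15345) → (0.90,-4.15)
v3: (1.5,3.5) → rotate → (1.09498,3.64705) → ×s → (0.92598,3.08416) → (0.93,3.08)
v4: (-1.5,3.5) → rotate → (-1.88581,3.30813) → ×s → (-1.59475,2.79755) → (-1.59,2.80)

Cross-section at z=4.25: (-2.20,0.60) (0.90,-4.15) (0.93,3.08) (-1.59,2.80)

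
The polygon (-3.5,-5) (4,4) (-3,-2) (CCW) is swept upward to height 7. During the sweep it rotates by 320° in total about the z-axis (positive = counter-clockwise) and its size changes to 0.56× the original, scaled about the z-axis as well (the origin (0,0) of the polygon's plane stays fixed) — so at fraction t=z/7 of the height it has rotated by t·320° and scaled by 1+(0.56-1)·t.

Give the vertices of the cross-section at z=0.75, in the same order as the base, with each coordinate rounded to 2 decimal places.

Cross-section at z=0.75: (-0.07,-5.82) (1.00,5.30) (-1.29,-3.18)

t = z/height = 0.75/7 = 0.107143
s = 1 + (scale-1)·z/height = 1 + (0.56-1)·0.75/7 = 0.952857
θ = twist·z/height = 320°·0.75/7 = 34.2857° = 0.598399 rad
cos θ = 0.826239, sin θ = 0.563320 (intermediates below are computed at full precision and shown rounded to 5 d.p.)
v1: (-3.5,-5) → rotate → (-0.07524,-6.10281) → ×s → (-0.07169,-5.81511) → (-0.07,-5.82)
v2: (4,4) → rotate → (1.05167,5.55824) → ×s → (1.00210,5.29620) → (1.00,5.30)
v3: (-3,-2) → rotate → (-1.35208,-3.34244) → ×s → (-1.28834,-3.18487) → (-1.29,-3.18)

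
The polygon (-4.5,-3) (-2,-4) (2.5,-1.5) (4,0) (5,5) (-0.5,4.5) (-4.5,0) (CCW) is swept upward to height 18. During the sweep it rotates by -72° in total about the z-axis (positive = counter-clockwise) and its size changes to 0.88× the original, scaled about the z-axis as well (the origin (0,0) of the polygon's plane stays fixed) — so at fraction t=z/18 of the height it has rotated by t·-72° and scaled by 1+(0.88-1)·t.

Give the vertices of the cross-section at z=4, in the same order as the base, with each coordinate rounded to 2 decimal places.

t = z/height = 4/18 = 0.222222
s = 1 + (scale-1)·z/height = 1 + (0.88-1)·4/18 = 0.973333
θ = twist·z/height = -72°·4/18 = -16.0000° = -0.279253 rad
cos θ = 0.961262, sin θ = -0.275637 (intermediates below are computed at full precision and shown rounded to 5 d.p.)
v1: (-4.5,-3) → rotate → (-5.15259,-1.64342) → ×s → (-5.01519,-1.59959) → (-5.02,-1.60)
v2: (-2,-4) → rotate → (-3.02507,-3.29377) → ×s → (-2.94440,-3.20594) → (-2.94,-3.21)
v3: (2.5,-1.5) → rotate → (1.98970,-2.13099) → ×s → (1.93664,-2.07416) → (1.94,-2.07)
v4: (4,0) → rotate → (3.84505,-1.10255) → ×s → (3.74251,-1.07315) → (3.74,-1.07)
v5: (5,5) → rotate → (6.18450,3.42812) → ×s → (6.01958,3.33671) → (6.02,3.34)
v6: (-0.5,4.5) → rotate → (0.75974,4.46350) → ×s → (0.73948,4.34447) → (0.74,4.34)
v7: (-4.5,0) → rotate → (-4.32568,1.24037) → ×s → (-4.21033,1.20729) → (-4.21,1.21)

Cross-section at z=4: (-5.02,-1.60) (-2.94,-3.21) (1.94,-2.07) (3.74,-1.07) (6.02,3.34) (0.74,4.34) (-4.21,1.21)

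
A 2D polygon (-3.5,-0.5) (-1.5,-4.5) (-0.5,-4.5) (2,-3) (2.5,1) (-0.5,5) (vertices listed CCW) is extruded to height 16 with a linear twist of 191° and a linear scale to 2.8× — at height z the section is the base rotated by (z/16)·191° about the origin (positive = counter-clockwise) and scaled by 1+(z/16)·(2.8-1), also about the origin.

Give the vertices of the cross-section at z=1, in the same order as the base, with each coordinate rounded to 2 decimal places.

t = z/height = 1/16 = 0.0625
s = 1 + (scale-1)·z/height = 1 + (2.8-1)·1/16 = 1.112500
θ = twist·z/height = 191°·1/16 = 11.9375° = 0.208349 rad
cos θ = 0.978374, sin θ = 0.206845 (intermediates below are computed at full precision and shown rounded to 5 d.p.)
v1: (-3.5,-0.5) → rotate → (-3.32089,-1.21314) → ×s → (-3.69449,-1.34962) → (-3.69,-1.35)
v2: (-1.5,-4.5) → rotate → (-0.53676,-4.71295) → ×s → (-0.59715,-5.24316) → (-0.60,-5.24)
v3: (-0.5,-4.5) → rotate → (0.44161,-4.50610) → ×s → (0.49130,-5.01304) → (0.49,-5.01)
v4: (2,-3) → rotate → (2.57728,-2.52143) → ×s → (2.86723,-2.80509) → (2.87,-2.81)
v5: (2.5,1) → rotate → (2.23909,1.49549) → ×s → (2.49099,1.66373) → (2.49,1.66)
v6: (-0.5,5) → rotate → (-1.52341,4.78845) → ×s → (-1.69479,5.32715) → (-1.69,5.33)

Cross-section at z=1: (-3.69,-1.35) (-0.60,-5.24) (0.49,-5.01) (2.87,-2.81) (2.49,1.66) (-1.69,5.33)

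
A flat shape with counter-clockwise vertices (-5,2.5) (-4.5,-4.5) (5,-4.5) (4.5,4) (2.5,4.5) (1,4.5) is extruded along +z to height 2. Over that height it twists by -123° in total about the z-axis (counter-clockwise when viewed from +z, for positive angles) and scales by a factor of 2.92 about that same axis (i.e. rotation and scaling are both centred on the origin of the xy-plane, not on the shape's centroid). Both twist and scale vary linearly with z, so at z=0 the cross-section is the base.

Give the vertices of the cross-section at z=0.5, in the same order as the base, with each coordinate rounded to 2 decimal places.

Cross-section at z=0.5: (-4.47,6.96) (-9.13,-2.32) (2.95,-9.51) (8.75,1.68) (6.59,3.83) (4.68,4.97)

t = z/height = 0.5/2 = 0.25
s = 1 + (scale-1)·z/height = 1 + (2.92-1)·0.5/2 = 1.480000
θ = twist·z/height = -123°·0.5/2 = -30.7500° = -0.536689 rad
cos θ = 0.859406, sin θ = -0.511293 (intermediates below are computed at full precision and shown rounded to 5 d.p.)
v1: (-5,2.5) → rotate → (-3.01880,4.70498) → ×s → (-4.46782,6.96337) → (-4.47,6.96)
v2: (-4.5,-4.5) → rotate → (-6.16815,-1.56651) → ×s → (-9.12886,-2.31843) → (-9.13,-2.32)
v3: (5,-4.5) → rotate → (1.99621,-6.42379) → ×s → (2.95440,-9.50722) → (2.95,-9.51)
v4: (4.5,4) → rotate → (5.91250,1.13681) → ×s → (8.75050,1.68247) → (8.75,1.68)
v5: (2.5,4.5) → rotate → (4.44933,2.58910) → ×s → (6.58502,3.83186) → (6.59,3.83)
v6: (1,4.5) → rotate → (3.16023,3.35604) → ×s → (4.67713,4.96693) → (4.68,4.97)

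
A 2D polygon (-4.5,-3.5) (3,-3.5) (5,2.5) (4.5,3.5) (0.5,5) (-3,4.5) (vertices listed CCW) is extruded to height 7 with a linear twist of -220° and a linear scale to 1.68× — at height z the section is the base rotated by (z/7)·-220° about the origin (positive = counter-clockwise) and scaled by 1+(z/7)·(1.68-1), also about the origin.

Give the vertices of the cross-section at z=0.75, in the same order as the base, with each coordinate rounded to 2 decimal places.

Cross-section at z=0.75: (-5.93,-1.51) (1.45,-4.73) (5.99,0.31) (5.93,1.51) (2.64,4.70) (-1.02,5.71)

t = z/height = 0.75/7 = 0.107143
s = 1 + (scale-1)·z/height = 1 + (1.68-1)·0.75/7 = 1.072857
θ = twist·z/height = -220°·0.75/7 = -23.5714° = -0.411399 rad
cos θ = 0.916562, sin θ = -0.399892 (intermediates below are computed at full precision and shown rounded to 5 d.p.)
v1: (-4.5,-3.5) → rotate → (-5.52415,-1.40845) → ×s → (-5.92663,-1.51107) → (-5.93,-1.51)
v2: (3,-3.5) → rotate → (1.35006,-4.40764) → ×s → (1.44843,-4.72877) → (1.45,-4.73)
v3: (5,2.5) → rotate → (5.58254,0.29195) → ×s → (5.98927,0.31322) → (5.99,0.31)
v4: (4.5,3.5) → rotate → (5.52415,1.40845) → ×s → (5.92663,1.51107) → (5.93,1.51)
v5: (0.5,5) → rotate → (2.45774,4.38287) → ×s → (2.63681,4.70219) → (2.64,4.70)
v6: (-3,4.5) → rotate → (-0.95017,5.32421) → ×s → (-1.01940,5.71211) → (-1.02,5.71)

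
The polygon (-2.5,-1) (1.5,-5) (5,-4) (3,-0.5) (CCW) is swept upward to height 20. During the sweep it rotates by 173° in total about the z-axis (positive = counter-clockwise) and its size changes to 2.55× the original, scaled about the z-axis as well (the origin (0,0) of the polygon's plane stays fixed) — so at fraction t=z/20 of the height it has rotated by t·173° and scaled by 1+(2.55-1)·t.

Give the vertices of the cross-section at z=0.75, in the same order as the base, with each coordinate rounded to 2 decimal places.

Cross-section at z=0.75: (-2.51,-1.35) (2.17,-5.08) (5.73,-3.61) (3.21,-0.17)

t = z/height = 0.75/20 = 0.0375
s = 1 + (scale-1)·z/height = 1 + (2.55-1)·0.75/20 = 1.058125
θ = twist·z/height = 173°·0.75/20 = 6.4875° = 0.113228 rad
cos θ = 0.993597, sin θ = 0.112986 (intermediates below are computed at full precision and shown rounded to 5 d.p.)
v1: (-2.5,-1) → rotate → (-2.37100,-1.27606) → ×s → (-2.50882,-1.35023) → (-2.51,-1.35)
v2: (1.5,-5) → rotate → (2.05533,-4.79850) → ×s → (2.17479,-5.07742) → (2.17,-5.08)
v3: (5,-4) → rotate → (5.41993,-3.40945) → ×s → (5.73496,-3.60763) → (5.73,-3.61)
v4: (3,-0.5) → rotate → (3.03728,-0.15784) → ×s → (3.21382,-0.16701) → (3.21,-0.17)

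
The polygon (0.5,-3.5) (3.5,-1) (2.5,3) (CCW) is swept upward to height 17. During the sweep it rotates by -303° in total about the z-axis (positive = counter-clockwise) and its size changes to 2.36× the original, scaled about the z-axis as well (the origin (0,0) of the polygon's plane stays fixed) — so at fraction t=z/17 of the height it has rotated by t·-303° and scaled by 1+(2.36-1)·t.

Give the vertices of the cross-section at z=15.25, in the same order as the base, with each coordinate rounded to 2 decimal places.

Cross-section at z=15.25: (7.80,0.86) (2.46,7.70) (-6.48,5.76)

t = z/height = 15.25/17 = 0.897059
s = 1 + (scale-1)·z/height = 1 + (2.36-1)·15.25/17 = 2.220000
θ = twist·z/height = -303°·15.25/17 = -271.8088° = -4.743959 rad
cos θ = 0.031565, sin θ = 0.999502 (intermediates below are computed at full precision and shown rounded to 5 d.p.)
v1: (0.5,-3.5) → rotate → (3.51404,0.38927) → ×s → (7.80117,0.86419) → (7.80,0.86)
v2: (3.5,-1) → rotate → (1.10998,3.46669) → ×s → (2.46415,7.69605) → (2.46,7.70)
v3: (2.5,3) → rotate → (-2.91959,2.59345) → ×s → (-6.48150,5.75746) → (-6.48,5.76)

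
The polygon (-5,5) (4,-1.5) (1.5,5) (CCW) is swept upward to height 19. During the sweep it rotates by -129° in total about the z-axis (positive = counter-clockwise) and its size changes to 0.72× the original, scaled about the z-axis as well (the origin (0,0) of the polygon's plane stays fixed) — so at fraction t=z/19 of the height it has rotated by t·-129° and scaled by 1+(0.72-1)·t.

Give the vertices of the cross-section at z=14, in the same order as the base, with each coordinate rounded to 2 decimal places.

t = z/height = 14/19 = 0.736842
s = 1 + (scale-1)·z/height = 1 + (0.72-1)·14/19 = 0.793684
θ = twist·z/height = -129°·14/19 = -95.0526° = -1.658981 rad
cos θ = -0.088071, sin θ = -0.996114 (intermediates below are computed at full precision and shown rounded to 5 d.p.)
v1: (-5,5) → rotate → (5.42093,4.54022) → ×s → (4.30250,3.60350) → (4.30,3.60)
v2: (4,-1.5) → rotate → (-1.84645,-3.85235) → ×s → (-1.46550,-3.05755) → (-1.47,-3.06)
v3: (1.5,5) → rotate → (4.84846,-1.93453) → ×s → (3.84815,-1.53540) → (3.85,-1.54)

Cross-section at z=14: (4.30,3.60) (-1.47,-3.06) (3.85,-1.54)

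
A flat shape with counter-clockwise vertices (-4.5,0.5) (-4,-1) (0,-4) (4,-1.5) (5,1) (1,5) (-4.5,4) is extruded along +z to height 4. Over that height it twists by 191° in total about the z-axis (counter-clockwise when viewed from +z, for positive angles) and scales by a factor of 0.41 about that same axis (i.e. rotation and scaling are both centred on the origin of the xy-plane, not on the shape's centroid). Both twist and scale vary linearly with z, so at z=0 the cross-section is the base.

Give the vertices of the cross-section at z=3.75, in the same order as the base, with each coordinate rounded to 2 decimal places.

t = z/height = 3.75/4 = 0.9375
s = 1 + (scale-1)·z/height = 1 + (0.41-1)·3.75/4 = 0.446875
θ = twist·z/height = 191°·3.75/4 = 179.0625° = 3.125230 rad
cos θ = -0.999866, sin θ = 0.016362 (intermediates below are computed at full precision and shown rounded to 5 d.p.)
v1: (-4.5,0.5) → rotate → (4.49122,-0.57356) → ×s → (2.00701,-0.25631) → (2.01,-0.26)
v2: (-4,-1) → rotate → (4.01583,0.93442) → ×s → (1.79457,0.41757) → (1.79,0.42)
v3: (0,-4) → rotate → (0.06545,3.99946) → ×s → (0.02925,1.78726) → (0.03,1.79)
v4: (4,-1.5) → rotate → (-3.97492,1.56525) → ×s → (-1.77629,0.69947) → (-1.78,0.70)
v5: (5,1) → rotate → (-5.01569,-0.91806) → ×s → (-2.24139,-0.41026) → (-2.24,-0.41)
v6: (1,5) → rotate → (-1.08167,-4.98297) → ×s → (-0.48337,-2.22676) → (-0.48,-2.23)
v7: (-4.5,4) → rotate → (4.43395,-4.07309) → ×s → (1.98142,-1.82016) → (1.98,-1.82)

Cross-section at z=3.75: (2.01,-0.26) (1.79,0.42) (0.03,1.79) (-1.78,0.70) (-2.24,-0.41) (-0.48,-2.23) (1.98,-1.82)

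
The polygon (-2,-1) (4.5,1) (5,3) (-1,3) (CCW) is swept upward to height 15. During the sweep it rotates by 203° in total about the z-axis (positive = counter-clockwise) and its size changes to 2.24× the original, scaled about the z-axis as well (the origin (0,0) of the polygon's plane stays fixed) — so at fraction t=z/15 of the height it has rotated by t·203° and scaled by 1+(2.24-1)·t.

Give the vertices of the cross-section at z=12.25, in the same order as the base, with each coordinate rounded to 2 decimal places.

Cross-section at z=12.25: (4.40,0.96) (-9.27,0.27) (-11.24,-3.38) (0.47,-6.35)

t = z/height = 12.25/15 = 0.816667
s = 1 + (scale-1)·z/height = 1 + (2.24-1)·12.25/15 = 2.012667
θ = twist·z/height = 203°·12.25/15 = 165.7833° = 2.893465 rad
cos θ = -0.969374, sin θ = 0.245589 (intermediates below are computed at full precision and shown rounded to 5 d.p.)
v1: (-2,-1) → rotate → (2.18434,0.47820) → ×s → (4.39634,0.96245) → (4.40,0.96)
v2: (4.5,1) → rotate → (-4.60777,0.13578) → ×s → (-9.27391,0.27328) → (-9.27,0.27)
v3: (5,3) → rotate → (-5.58364,-1.68017) → ×s → (-11.23800,-3.38163) → (-11.24,-3.38)
v4: (-1,3) → rotate → (0.23261,-3.15371) → ×s → (0.46816,-6.34737) → (0.47,-6.35)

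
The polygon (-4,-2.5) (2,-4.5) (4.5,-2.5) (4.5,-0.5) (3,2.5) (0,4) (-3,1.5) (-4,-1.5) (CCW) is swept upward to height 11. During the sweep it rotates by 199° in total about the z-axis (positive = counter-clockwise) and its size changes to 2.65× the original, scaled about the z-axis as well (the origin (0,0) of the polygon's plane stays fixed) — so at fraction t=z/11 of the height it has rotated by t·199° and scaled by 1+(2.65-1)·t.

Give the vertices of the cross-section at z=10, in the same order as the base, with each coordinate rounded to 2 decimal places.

t = z/height = 10/11 = 0.909091
s = 1 + (scale-1)·z/height = 1 + (2.65-1)·10/11 = 2.500000
θ = twist·z/height = 199°·10/11 = 180.9091° = 3.157459 rad
cos θ = -0.999874, sin θ = -0.015866 (intermediates below are computed at full precision and shown rounded to 5 d.p.)
v1: (-4,-2.5) → rotate → (3.95983,2.56315) → ×s → (9.89958,6.40787) → (9.90,6.41)
v2: (2,-4.5) → rotate → (-2.07115,4.46770) → ×s → (-5.17786,11.16925) → (-5.18,11.17)
v3: (4.5,-2.5) → rotate → (-4.53910,2.42829) → ×s → (-11.34775,6.07072) → (-11.35,6.07)
v4: (4.5,-0.5) → rotate → (-4.50737,0.42854) → ×s → (-11.26842,1.07135) → (-11.27,1.07)
v5: (3,2.5) → rotate → (-2.95996,-2.54728) → ×s → (-7.39989,-6.36821) → (-7.40,-6.37)
v6: (0,4) → rotate → (0.06346,-3.99950) → ×s → (0.15866,-9.99874) → (0.16,-10.00)
v7: (-3,1.5) → rotate → (3.02342,-1.45221) → ×s → (7.55855,-3.63053) → (7.56,-3.63)
v8: (-4,-1.5) → rotate → (3.97570,1.56328) → ×s → (9.93924,3.90819) → (9.94,3.91)

Cross-section at z=10: (9.90,6.41) (-5.18,11.17) (-11.35,6.07) (-11.27,1.07) (-7.40,-6.37) (0.16,-10.00) (7.56,-3.63) (9.94,3.91)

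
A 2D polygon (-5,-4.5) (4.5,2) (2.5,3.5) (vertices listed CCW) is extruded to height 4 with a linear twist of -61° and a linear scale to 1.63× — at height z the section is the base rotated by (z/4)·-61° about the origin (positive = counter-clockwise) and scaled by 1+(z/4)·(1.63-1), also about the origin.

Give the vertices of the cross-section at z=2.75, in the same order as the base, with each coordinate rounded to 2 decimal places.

t = z/height = 2.75/4 = 0.6875
s = 1 + (scale-1)·z/height = 1 + (1.63-1)·2.75/4 = 1.433125
θ = twist·z/height = -61°·2.75/4 = -41.9375° = -0.731947 rad
cos θ = 0.743874, sin θ = -0.668320 (intermediates below are computed at full precision and shown rounded to 5 d.p.)
v1: (-5,-4.5) → rotate → (-6.72681,-0.00584) → ×s → (-9.64036,-0.00836) → (-9.64,-0.01)
v2: (4.5,2) → rotate → (4.68407,-1.51969) → ×s → (6.71286,-2.17790) → (6.71,-2.18)
v3: (2.5,3.5) → rotate → (4.19880,0.93276) → ×s → (6.01741,1.33676) → (6.02,1.34)

Cross-section at z=2.75: (-9.64,-0.01) (6.71,-2.18) (6.02,1.34)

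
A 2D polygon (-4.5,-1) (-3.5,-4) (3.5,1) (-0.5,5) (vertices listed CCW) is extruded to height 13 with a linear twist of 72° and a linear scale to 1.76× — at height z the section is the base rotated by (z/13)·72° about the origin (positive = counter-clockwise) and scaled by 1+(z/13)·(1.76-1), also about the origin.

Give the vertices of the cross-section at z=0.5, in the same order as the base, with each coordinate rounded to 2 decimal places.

t = z/height = 0.5/13 = 0.0384615
s = 1 + (scale-1)·z/height = 1 + (1.76-1)·0.5/13 = 1.029231
θ = twist·z/height = 72°·0.5/13 = 2.7692° = 0.048332 rad
cos θ = 0.998832, sin θ = 0.048313 (intermediates below are computed at full precision and shown rounded to 5 d.p.)
v1: (-4.5,-1) → rotate → (-4.44643,-1.21624) → ×s → (-4.57640,-1.25179) → (-4.58,-1.25)
v2: (-3.5,-4) → rotate → (-3.30266,-4.16443) → ×s → (-3.39920,-4.28616) → (-3.40,-4.29)
v3: (3.5,1) → rotate → (3.44760,1.16793) → ×s → (3.54838,1.20207) → (3.55,1.20)
v4: (-0.5,5) → rotate → (-0.74098,4.97000) → ×s → (-0.76264,5.11528) → (-0.76,5.12)

Cross-section at z=0.5: (-4.58,-1.25) (-3.40,-4.29) (3.55,1.20) (-0.76,5.12)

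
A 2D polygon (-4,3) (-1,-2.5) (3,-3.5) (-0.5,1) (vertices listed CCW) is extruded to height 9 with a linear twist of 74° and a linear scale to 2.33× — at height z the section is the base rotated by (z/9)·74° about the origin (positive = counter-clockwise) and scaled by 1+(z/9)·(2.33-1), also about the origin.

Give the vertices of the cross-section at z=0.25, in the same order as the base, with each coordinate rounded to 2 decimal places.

Cross-section at z=0.25: (-4.26,2.96) (-0.94,-2.63) (3.24,-3.52) (-0.56,1.02)

t = z/height = 0.25/9 = 0.0277778
s = 1 + (scale-1)·z/height = 1 + (2.33-1)·0.25/9 = 1.036944
θ = twist·z/height = 74°·0.25/9 = 2.0556° = 0.035876 rad
cos θ = 0.999357, sin θ = 0.035869 (intermediates below are computed at full precision and shown rounded to 5 d.p.)
v1: (-4,3) → rotate → (-4.10503,2.85460) → ×s → (-4.25669,2.96006) → (-4.26,2.96)
v2: (-1,-2.5) → rotate → (-0.90969,-2.53426) → ×s → (-0.94329,-2.62789) → (-0.94,-2.63)
v3: (3,-3.5) → rotate → (3.12361,-3.39014) → ×s → (3.23901,-3.51539) → (3.24,-3.52)
v4: (-0.5,1) → rotate → (-0.53555,0.98142) → ×s → (-0.55533,1.01768) → (-0.56,1.02)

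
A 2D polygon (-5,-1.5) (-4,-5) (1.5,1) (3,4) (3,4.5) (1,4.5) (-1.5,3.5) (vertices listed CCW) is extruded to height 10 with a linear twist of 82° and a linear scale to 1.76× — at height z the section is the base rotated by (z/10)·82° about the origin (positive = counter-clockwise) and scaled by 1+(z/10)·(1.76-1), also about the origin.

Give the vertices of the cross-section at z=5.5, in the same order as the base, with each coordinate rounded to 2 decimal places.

t = z/height = 5.5/10 = 0.55
s = 1 + (scale-1)·z/height = 1 + (1.76-1)·5.5/10 = 1.418000
θ = twist·z/height = 82°·5.5/10 = 45.1000° = 0.787143 rad
cos θ = 0.705872, sin θ = 0.708340 (intermediates below are computed at full precision and shown rounded to 5 d.p.)
v1: (-5,-1.5) → rotate → (-2.46685,-4.60051) → ×s → (-3.49799,-6.52352) → (-3.50,-6.52)
v2: (-4,-5) → rotate → (0.71821,-6.36272) → ×s → (1.01843,-9.02233) → (1.02,-9.02)
v3: (1.5,1) → rotate → (0.35047,1.76838) → ×s → (0.49696,2.50756) → (0.50,2.51)
v4: (3,4) → rotate → (-0.71574,4.94851) → ×s → (-1.01493,7.01698) → (-1.01,7.02)
v5: (3,4.5) → rotate → (-1.06991,5.30144) → ×s → (-1.51714,7.51744) → (-1.52,7.52)
v6: (1,4.5) → rotate → (-2.48166,3.88476) → ×s → (-3.51899,5.50859) → (-3.52,5.51)
v7: (-1.5,3.5) → rotate → (-3.53800,1.40804) → ×s → (-5.01688,1.99660) → (-5.02,2.00)

Cross-section at z=5.5: (-3.50,-6.52) (1.02,-9.02) (0.50,2.51) (-1.01,7.02) (-1.52,7.52) (-3.52,5.51) (-5.02,2.00)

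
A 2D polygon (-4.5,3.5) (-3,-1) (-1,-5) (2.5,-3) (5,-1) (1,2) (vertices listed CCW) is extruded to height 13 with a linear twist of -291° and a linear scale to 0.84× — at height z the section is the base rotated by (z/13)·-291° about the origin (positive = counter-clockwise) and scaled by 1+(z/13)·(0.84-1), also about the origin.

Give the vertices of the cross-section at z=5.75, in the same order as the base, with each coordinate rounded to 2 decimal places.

t = z/height = 5.75/13 = 0.442308
s = 1 + (scale-1)·z/height = 1 + (0.84-1)·5.75/13 = 0.929231
θ = twist·z/height = -291°·5.75/13 = -128.7115° = -2.246440 rad
cos θ = -0.625400, sin θ = -0.780304 (intermediates below are computed at full precision and shown rounded to 5 d.p.)
v1: (-4.5,3.5) → rotate → (5.54536,1.32247) → ×s → (5.15292,1.22888) → (5.15,1.23)
v2: (-3,-1) → rotate → (1.09589,2.96631) → ×s → (1.01834,2.75639) → (1.02,2.76)
v3: (-1,-5) → rotate → (-3.27612,3.90730) → ×s → (-3.04427,3.63079) → (-3.04,3.63)
v4: (2.5,-3) → rotate → (-3.90441,-0.07456) → ×s → (-3.62810,-0.06929) → (-3.63,-0.07)
v5: (5,-1) → rotate → (-3.90730,-3.27612) → ×s → (-3.63079,-3.04427) → (-3.63,-3.04)
v6: (1,2) → rotate → (0.93521,-2.03110) → ×s → (0.86903,-1.88736) → (0.87,-1.89)

Cross-section at z=5.75: (5.15,1.23) (1.02,2.76) (-3.04,3.63) (-3.63,-0.07) (-3.63,-3.04) (0.87,-1.89)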